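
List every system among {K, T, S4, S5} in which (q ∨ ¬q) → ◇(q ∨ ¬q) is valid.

T, S4, S5

T-tableau for the negation ¬((q ∨ ¬q) → ◇(q ∨ ¬q)):
1. ¬((q ∨ ¬q) → ◇(q ∨ ¬q)), w0
2. q ∨ ¬q, w0
3. ¬◇(q ∨ ¬q), w0
4. ¬(q ∨ ¬q), w0
5. ¬q, w0
6. q, w0
Accessibility: w0Rw0
Branch closes: q and ¬q both at w0.
Every branch closes (one shown): valid in T, hence also in S4, S5 (every theorem of T is a theorem of S4 and S5).
K-tableau for the negation ¬((q ∨ ¬q) → ◇(q ∨ ¬q)):
1. ¬((q ∨ ¬q) → ◇(q ∨ ¬q)), w0
2. q ∨ ¬q, w0
3. ¬◇(q ∨ ¬q), w0
4. ¬q, w0
Complete open branch: countermodel on a K-frame, so not valid in K.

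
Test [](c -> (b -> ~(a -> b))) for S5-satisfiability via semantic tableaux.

1. [](c -> (b -> ~(a -> b))), u
2. c -> (b -> ~(a -> b)), u   [[]-rule on 1 via uRu]
3. b -> ~(a -> b), u   [->-rule on 2 (branches; this branch)]
4. ~(a -> b), u   [->-rule on 3 (branches; this branch)]
5. a, u   [~->-rule on 4]
6. ~b, u   [~->-rule on 4]
Accessibility: uRu

Satisfiable (open branch found)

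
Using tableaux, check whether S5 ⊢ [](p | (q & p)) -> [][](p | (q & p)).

Tableau for the negation ~([](p | (q & p)) -> [][](p | (q & p))):
1. ~([](p | (q & p)) -> [][](p | (q & p))), u
2. [](p | (q & p)), u   [~->-rule on 1]
3. ~[][](p | (q & p)), u   [~->-rule on 1]
4. p | (q & p), u   [[]-rule on 2 via uRu]
5. q & p, u   [|-rule on 4 (branches; this branch)]
6. q, u   [&-rule on 5]
7. p, u   [&-rule on 5]
8. ~[](p | (q & p)), v   [~[]-rule on 3: fresh world v, uRv]
9. p | (q & p), v   [[]-rule on 2 via uRv]
10. q & p, v   [|-rule on 9 (branches; this branch)]
11. q, v   [&-rule on 10]
12. p, v   [&-rule on 10]
13. ~(p | (q & p)), w   [~[]-rule on 8: fresh world w, vRw]
14. ~p, w   [~|-rule on 13]
15. ~(q & p), w   [~|-rule on 13]
16. p | (q & p), w   [[]-rule on 2 via uRw]
17. q & p, w   [|-rule on 16 (branches; this branch)]
18. q, w   [&-rule on 17]
19. p, w   [&-rule on 17]
Accessibility: uRu, uRv, uRw, vRu, vRv, vRw, wRu, wRv, wRw
Branch closes: p and ~p both at w.
All branches of the negation close; one closing branch shown above.

Valid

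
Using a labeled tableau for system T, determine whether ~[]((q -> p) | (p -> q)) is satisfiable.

No, unsatisfiable

1. ~[]((q -> p) | (p -> q)), 0
2. ~((q -> p) | (p -> q)), 1   [~[]-rule on 1: fresh world 1, 0R1]
3. ~(q -> p), 1   [~|-rule on 2]
4. ~(p -> q), 1   [~|-rule on 2]
5. q, 1   [~->-rule on 3]
6. ~p, 1   [~->-rule on 3]
7. p, 1   [~->-rule on 4]
8. ~q, 1   [~->-rule on 4]
Accessibility: 0R0, 0R1, 1R1
Branch closes: p and ~p both at 1.
(One branch shown.) All branches close.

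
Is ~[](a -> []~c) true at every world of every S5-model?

Tableau for the negation [](a -> []~c):
1. [](a -> []~c), u
2. a -> []~c, u   [[]-rule on 1 via uRu]
3. []~c, u   [->-rule on 2 (branches; this branch)]
4. ~c, u   [[]-rule on 3 via uRu]
Accessibility: uRu
The negation has an open branch (countermodel exists).

No, not valid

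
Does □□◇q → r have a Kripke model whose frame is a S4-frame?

Satisfiable (open branch found)

1. □□◇q → r, 0
2. r, 0
Accessibility: 0R0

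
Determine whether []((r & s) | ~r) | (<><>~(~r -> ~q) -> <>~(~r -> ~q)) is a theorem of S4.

Valid

Tableau for the negation ~([]((r & s) | ~r) | (<><>~(~r -> ~q) -> <>~(~r -> ~q))):
1. ~([]((r & s) | ~r) | (<><>~(~r -> ~q) -> <>~(~r -> ~q))), w0
2. ~[]((r & s) | ~r), w0
3. ~(<><>~(~r -> ~q) -> <>~(~r -> ~q)), w0
4. <><>~(~r -> ~q), w0
5. ~<>~(~r -> ~q), w0
6. ~r -> ~q, w0
7. ~q, w0
8. ~((r & s) | ~r), w1
9. ~(r & s), w1
10. r, w1
11. ~r -> ~q, w1
12. ~s, w1
13. ~q, w1
14. <>~(~r -> ~q), w2
15. ~r -> ~q, w2
16. ~q, w2
17. ~(~r -> ~q), w3
18. ~r, w3
19. q, w3
20. ~r -> ~q, w3
21. ~q, w3
Accessibility: w0Rw0, w0Rw1, w0Rw2, w0Rw3, w1Rw1, w2Rw2, w2Rw3, w3Rw3
Branch closes: q and ~q both at w3.
All branches of the negation close; one closing branch shown above.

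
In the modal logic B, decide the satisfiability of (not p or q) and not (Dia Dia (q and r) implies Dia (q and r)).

1. (not p or q) and not (Dia Dia (q and r) implies Dia (q and r)), 0
2. not p or q, 0   [and-rule on 1]
3. not (Dia Dia (q and r) implies Dia (q and r)), 0   [and-rule on 1]
4. Dia Dia (q and r), 0   [neg-implies-rule on 3]
5. not Dia (q and r), 0   [neg-implies-rule on 3]
6. not (q and r), 0   [neg-Dia-rule on 5 via 0R0]
7. q, 0   [or-rule on 2 (branches; this branch)]
8. not r, 0   [neg-and-rule on 6 (branches; this branch)]
9. Dia (q and r), 1   [Dia-rule on 4: fresh world 1, 0R1]
10. not (q and r), 1   [neg-Dia-rule on 5 via 0R1]
11. not r, 1   [neg-and-rule on 10 (branches; this branch)]
12. q and r, 2   [Dia-rule on 9: fresh world 2, 1R2]
13. q, 2   [and-rule on 12]
14. r, 2   [and-rule on 12]
Accessibility: 0R0, 0R1, 1R0, 1R1, 1R2, 2R1, 2R2

Satisfiable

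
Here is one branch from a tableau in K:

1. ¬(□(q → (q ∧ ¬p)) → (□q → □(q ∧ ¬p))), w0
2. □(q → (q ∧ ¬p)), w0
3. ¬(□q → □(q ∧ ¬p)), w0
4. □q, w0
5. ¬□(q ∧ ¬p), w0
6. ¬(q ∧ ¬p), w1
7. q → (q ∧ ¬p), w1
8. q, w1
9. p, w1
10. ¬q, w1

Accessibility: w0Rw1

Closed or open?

Both q and ¬q appear at w1.

Closed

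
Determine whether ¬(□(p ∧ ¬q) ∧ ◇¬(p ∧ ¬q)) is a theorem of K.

Tableau for the negation □(p ∧ ¬q) ∧ ◇¬(p ∧ ¬q):
1. □(p ∧ ¬q) ∧ ◇¬(p ∧ ¬q), 0
2. □(p ∧ ¬q), 0
3. ◇¬(p ∧ ¬q), 0
4. ¬(p ∧ ¬q), 1
5. p ∧ ¬q, 1
6. p, 1
7. ¬q, 1
8. q, 1
Accessibility: 0R1
Branch closes: q and ¬q both at 1.
All branches of the negation close; one closing branch shown above.

Valid in K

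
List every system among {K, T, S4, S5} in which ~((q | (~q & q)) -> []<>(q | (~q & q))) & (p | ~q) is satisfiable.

S5-tableau for the formula:
1. ~((q | (~q & q)) -> []<>(q | (~q & q))) & (p | ~q), w0
2. ~((q | (~q & q)) -> []<>(q | (~q & q))), w0
3. p | ~q, w0
4. q | (~q & q), w0
5. ~[]<>(q | (~q & q)), w0
6. p, w0
7. q, w0
8. ~<>(q | (~q & q)), w1
9. ~(q | (~q & q)), w0
10. ~q, w0
11. ~(~q & q), w0
Accessibility: w0Rw0, w0Rw1, w1Rw0, w1Rw1
Branch closes: q and ~q both at w0.
Every branch closes (one shown): unsatisfiable in S5.
S4-tableau for the formula:
1. ~((q | (~q & q)) -> []<>(q | (~q & q))) & (p | ~q), w0
2. ~((q | (~q & q)) -> []<>(q | (~q & q))), w0
3. p | ~q, w0
4. q | (~q & q), w0
5. ~[]<>(q | (~q & q)), w0
6. p, w0
7. q, w0
8. ~<>(q | (~q & q)), w1
9. ~(q | (~q & q)), w1
10. ~q, w1
11. ~(~q & q), w1
Accessibility: w0Rw0, w0Rw1, w1Rw1
Complete open branch: satisfiable in S4, hence also in K, T (this S4-model is also a K-model and a T-model).

K, T, S4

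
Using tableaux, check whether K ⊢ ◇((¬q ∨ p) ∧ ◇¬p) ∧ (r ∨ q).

Tableau for the negation ¬(◇((¬q ∨ p) ∧ ◇¬p) ∧ (r ∨ q)):
1. ¬(◇((¬q ∨ p) ∧ ◇¬p) ∧ (r ∨ q)), u
2. ¬(r ∨ q), u
3. ¬r, u
4. ¬q, u
The negation has an open branch (countermodel exists).

Not valid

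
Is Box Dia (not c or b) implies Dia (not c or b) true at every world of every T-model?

Valid in T

Tableau for the negation not (Box Dia (not c or b) implies Dia (not c or b)):
1. not (Box Dia (not c or b) implies Dia (not c or b)), u
2. Box Dia (not c or b), u
3. not Dia (not c or b), u
4. Dia (not c or b), u
5. not (not c or b), u
6. c, u
7. not b, u
8. not c or b, v
9. Dia (not c or b), v
10. not (not c or b), v
11. c, v
12. not b, v
13. b, v
Accessibility: uRu, uRv, vRv
Branch closes: b and not b both at v.
All branches of the negation close; one closing branch shown above.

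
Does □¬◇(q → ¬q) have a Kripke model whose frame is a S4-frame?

Satisfiable (open branch found)

1. □¬◇(q → ¬q), u
2. ¬◇(q → ¬q), u
3. ¬(q → ¬q), u
4. q, u
Accessibility: uRu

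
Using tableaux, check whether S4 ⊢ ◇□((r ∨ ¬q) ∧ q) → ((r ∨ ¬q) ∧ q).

Tableau for the negation ¬(◇□((r ∨ ¬q) ∧ q) → ((r ∨ ¬q) ∧ q)):
1. ¬(◇□((r ∨ ¬q) ∧ q) → ((r ∨ ¬q) ∧ q)), w0
2. ◇□((r ∨ ¬q) ∧ q), w0
3. ¬((r ∨ ¬q) ∧ q), w0
4. ¬q, w0
5. □((r ∨ ¬q) ∧ q), w1
6. (r ∨ ¬q) ∧ q, w1
7. r ∨ ¬q, w1
8. q, w1
9. r, w1
Accessibility: w0Rw0, w0Rw1, w1Rw1
The negation has an open branch (countermodel exists).

Not valid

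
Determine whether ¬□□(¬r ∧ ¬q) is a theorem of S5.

Not valid

Tableau for the negation □□(¬r ∧ ¬q):
1. □□(¬r ∧ ¬q), u
2. □(¬r ∧ ¬q), u
3. ¬r ∧ ¬q, u
4. ¬r, u
5. ¬q, u
Accessibility: uRu
The negation has an open branch (countermodel exists).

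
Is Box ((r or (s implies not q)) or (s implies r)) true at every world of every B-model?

Tableau for the negation not Box ((r or (s implies not q)) or (s implies r)):
1. not Box ((r or (s implies not q)) or (s implies r)), w0
2. not ((r or (s implies not q)) or (s implies r)), w1
3. not (r or (s implies not q)), w1
4. not (s implies r), w1
5. not r, w1
6. not (s implies not q), w1
7. s, w1
8. q, w1
Accessibility: w0Rw0, w0Rw1, w1Rw0, w1Rw1
The negation has an open branch (countermodel exists).

No, not valid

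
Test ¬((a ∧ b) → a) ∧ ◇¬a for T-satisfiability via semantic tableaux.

Unsatisfiable (every branch closes)

1. ¬((a ∧ b) → a) ∧ ◇¬a, u
2. ¬((a ∧ b) → a), u
3. ◇¬a, u
4. a ∧ b, u
5. ¬a, u
6. a, u
7. b, u
Accessibility: uRu
Branch closes: a and ¬a both at u.
All branches of the tableau close; one closing branch shown above.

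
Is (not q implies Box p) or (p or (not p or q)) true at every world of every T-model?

Yes, valid

Tableau for the negation not ((not q implies Box p) or (p or (not p or q))):
1. not ((not q implies Box p) or (p or (not p or q))), 0
2. not (not q implies Box p), 0
3. not (p or (not p or q)), 0
4. not q, 0
5. not Box p, 0
6. not p, 0
7. not (not p or q), 0
8. p, 0
Accessibility: 0R0
Branch closes: p and not p both at 0.
Every branch of the negation's tableau closes; the branch above is one of them.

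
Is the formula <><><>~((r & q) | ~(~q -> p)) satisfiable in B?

1. <><><>~((r & q) | ~(~q -> p)), w0
2. <><>~((r & q) | ~(~q -> p)), w1
3. <>~((r & q) | ~(~q -> p)), w2
4. ~((r & q) | ~(~q -> p)), w3
5. ~(r & q), w3
6. ~q -> p, w3
7. ~q, w3
8. p, w3
Accessibility: w0Rw0, w0Rw1, w1Rw0, w1Rw1, w1Rw2, w2Rw1, w2Rw2, w2Rw3, w3Rw2, w3Rw3

Yes, satisfiable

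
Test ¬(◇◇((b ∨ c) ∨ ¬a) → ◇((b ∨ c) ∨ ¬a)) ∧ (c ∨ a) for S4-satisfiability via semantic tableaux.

Unsatisfiable

1. ¬(◇◇((b ∨ c) ∨ ¬a) → ◇((b ∨ c) ∨ ¬a)) ∧ (c ∨ a), 0
2. ¬(◇◇((b ∨ c) ∨ ¬a) → ◇((b ∨ c) ∨ ¬a)), 0
3. c ∨ a, 0
4. ◇◇((b ∨ c) ∨ ¬a), 0
5. ¬◇((b ∨ c) ∨ ¬a), 0
6. ¬((b ∨ c) ∨ ¬a), 0
7. ¬(b ∨ c), 0
8. a, 0
9. ¬b, 0
10. ¬c, 0
11. ◇((b ∨ c) ∨ ¬a), 1
12. ¬((b ∨ c) ∨ ¬a), 1
13. ¬(b ∨ c), 1
14. a, 1
15. ¬b, 1
16. ¬c, 1
17. (b ∨ c) ∨ ¬a, 2
18. ¬((b ∨ c) ∨ ¬a), 2
19. ¬(b ∨ c), 2
20. a, 2
21. ¬b, 2
22. ¬c, 2
23. b ∨ c, 2
24. c, 2
Accessibility: 0R0, 0R1, 0R2, 1R1, 1R2, 2R2
Branch closes: c and ¬c both at 2.
(One branch shown.) All branches close.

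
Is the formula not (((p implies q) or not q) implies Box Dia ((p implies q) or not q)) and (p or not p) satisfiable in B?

1. not (((p implies q) or not q) implies Box Dia ((p implies q) or not q)) and (p or not p), w0
2. not (((p implies q) or not q) implies Box Dia ((p implies q) or not q)), w0
3. p or not p, w0
4. (p implies q) or not q, w0
5. not Box Dia ((p implies q) or not q), w0
6. not p, w0
7. p implies q, w0
8. q, w0
9. not Dia ((p implies q) or not q), w1
10. not ((p implies q) or not q), w0
11. not (p implies q), w0
12. p, w0
13. not q, w0
Accessibility: w0Rw0, w0Rw1, w1Rw0, w1Rw1
Branch closes: p and not p both at w0.
Every branch closes; the branch above is one of them.

No, unsatisfiable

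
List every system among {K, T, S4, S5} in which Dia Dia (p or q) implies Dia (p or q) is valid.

T-tableau for the negation not (Dia Dia (p or q) implies Dia (p or q)):
1. not (Dia Dia (p or q) implies Dia (p or q)), u
2. Dia Dia (p or q), u   [neg-implies-rule on 1]
3. not Dia (p or q), u   [neg-implies-rule on 1]
4. not (p or q), u   [neg-Dia-rule on 3 via uRu]
5. not p, u   [neg-or-rule on 4]
6. not q, u   [neg-or-rule on 4]
7. Dia (p or q), v   [Dia-rule on 2: fresh world v, uRv]
8. not (p or q), v   [neg-Dia-rule on 3 via uRv]
9. not p, v   [neg-or-rule on 8]
10. not q, v   [neg-or-rule on 8]
11. p or q, w   [Dia-rule on 7: fresh world w, vRw]
12. q, w   [or-rule on 11 (branches; this branch)]
Accessibility: uRu, uRv, vRv, vRw, wRw
Complete open branch: countermodel on a T-frame, so not valid in T, nor in K (the same frame is also a K-frame).
S4-tableau for the negation not (Dia Dia (p or q) implies Dia (p or q)):
1. not (Dia Dia (p or q) implies Dia (p or q)), u
2. Dia Dia (p or q), u   [neg-implies-rule on 1]
3. not Dia (p or q), u   [neg-implies-rule on 1]
4. not (p or q), u   [neg-Dia-rule on 3 via uRu]
5. not p, u   [neg-or-rule on 4]
6. not q, u   [neg-or-rule on 4]
7. Dia (p or q), v   [Dia-rule on 2: fresh world v, uRv]
8. not (p or q), v   [neg-Dia-rule on 3 via uRv]
9. not p, v   [neg-or-rule on 8]
10. not q, v   [neg-or-rule on 8]
11. p or q, w   [Dia-rule on 7: fresh world w, vRw]
12. not (p or q), w   [neg-Dia-rule on 3 via uRw]
13. not p, w   [neg-or-rule on 12]
14. not q, w   [neg-or-rule on 12]
15. q, w   [or-rule on 11 (branches; this branch)]
Accessibility: uRu, uRv, uRw, vRv, vRw, wRw
Branch closes: q and not q both at w.
Every branch closes (one shown): valid in S4, hence also in S5 (every theorem of S4 is a theorem of S5).

S4, S5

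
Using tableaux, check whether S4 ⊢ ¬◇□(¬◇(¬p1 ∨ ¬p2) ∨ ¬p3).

No, not valid

Tableau for the negation ◇□(¬◇(¬p1 ∨ ¬p2) ∨ ¬p3):
1. ◇□(¬◇(¬p1 ∨ ¬p2) ∨ ¬p3), w0
2. □(¬◇(¬p1 ∨ ¬p2) ∨ ¬p3), w1   [◇-rule on 1: fresh world w1, w0Rw1]
3. ¬◇(¬p1 ∨ ¬p2) ∨ ¬p3, w1   [□-rule on 2 via w1Rw1]
4. ¬p3, w1   [∨-rule on 3 (branches; this branch)]
Accessibility: w0Rw0, w0Rw1, w1Rw1
The negation has an open branch (countermodel exists).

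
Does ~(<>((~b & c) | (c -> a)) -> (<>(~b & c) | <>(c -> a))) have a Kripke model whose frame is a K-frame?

No, unsatisfiable

1. ~(<>((~b & c) | (c -> a)) -> (<>(~b & c) | <>(c -> a))), w0
2. <>((~b & c) | (c -> a)), w0
3. ~(<>(~b & c) | <>(c -> a)), w0
4. ~<>(~b & c), w0
5. ~<>(c -> a), w0
6. (~b & c) | (c -> a), w1
7. ~(~b & c), w1
8. ~(c -> a), w1
9. c, w1
10. ~a, w1
11. c -> a, w1
12. b, w1
13. a, w1
Accessibility: w0Rw1
Branch closes: a and ~a both at w1.
Every branch closes; the branch above is one of them.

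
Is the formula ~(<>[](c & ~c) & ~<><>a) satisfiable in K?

1. ~(<>[](c & ~c) & ~<><>a), w0
2. <><>a, w0
3. <>a, w1
4. a, w2
Accessibility: w0Rw1, w1Rw2

Yes, satisfiable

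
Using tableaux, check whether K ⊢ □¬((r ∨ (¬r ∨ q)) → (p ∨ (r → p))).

Tableau for the negation ¬□¬((r ∨ (¬r ∨ q)) → (p ∨ (r → p))):
1. ¬□¬((r ∨ (¬r ∨ q)) → (p ∨ (r → p))), 0
2. (r ∨ (¬r ∨ q)) → (p ∨ (r → p)), 1   [¬□-rule on 1: fresh world 1, 0R1]
3. p ∨ (r → p), 1   [→-rule on 2 (branches; this branch)]
4. r → p, 1   [∨-rule on 3 (branches; this branch)]
5. p, 1   [→-rule on 4 (branches; this branch)]
Accessibility: 0R1
The negation has an open branch (countermodel exists).

No, not valid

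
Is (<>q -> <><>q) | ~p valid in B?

Tableau for the negation ~((<>q -> <><>q) | ~p):
1. ~((<>q -> <><>q) | ~p), 0
2. ~(<>q -> <><>q), 0
3. p, 0
4. <>q, 0
5. ~<><>q, 0
6. ~<>q, 0
7. ~q, 0
8. q, 1
9. ~<>q, 1
10. ~q, 1
Accessibility: 0R0, 0R1, 1R0, 1R1
Branch closes: q and ~q both at 1.
All branches of the negation close; one closing branch shown above.

Valid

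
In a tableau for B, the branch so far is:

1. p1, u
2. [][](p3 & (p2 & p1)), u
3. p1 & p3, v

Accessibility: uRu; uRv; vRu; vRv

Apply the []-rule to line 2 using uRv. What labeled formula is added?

[](p3 & (p2 & p1)), v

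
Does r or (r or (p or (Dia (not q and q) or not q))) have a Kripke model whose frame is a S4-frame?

1. r or (r or (p or (Dia (not q and q) or not q))), w0
2. r or (p or (Dia (not q and q) or not q)), w0   [or-rule on 1 (branches; this branch)]
3. p or (Dia (not q and q) or not q), w0   [or-rule on 2 (branches; this branch)]
4. Dia (not q and q) or not q, w0   [or-rule on 3 (branches; this branch)]
5. not q, w0   [or-rule on 4 (branches; this branch)]
Accessibility: w0Rw0

Satisfiable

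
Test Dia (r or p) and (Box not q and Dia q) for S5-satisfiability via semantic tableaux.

1. Dia (r or p) and (Box not q and Dia q), u
2. Dia (r or p), u
3. Box not q and Dia q, u
4. Box not q, u
5. Dia q, u
6. not q, u
7. r or p, v
8. not q, v
9. p, v
10. q, w
11. not q, w
Accessibility: uRu, uRv, uRw, vRu, vRv, vRw, wRu, wRv, wRw
Branch closes: q and not q both at w.
(One branch shown.) All branches close.

No, unsatisfiable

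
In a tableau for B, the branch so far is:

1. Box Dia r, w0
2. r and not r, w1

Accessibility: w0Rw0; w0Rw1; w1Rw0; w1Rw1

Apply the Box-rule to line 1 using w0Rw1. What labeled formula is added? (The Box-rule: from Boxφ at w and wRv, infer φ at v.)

Dia r, w1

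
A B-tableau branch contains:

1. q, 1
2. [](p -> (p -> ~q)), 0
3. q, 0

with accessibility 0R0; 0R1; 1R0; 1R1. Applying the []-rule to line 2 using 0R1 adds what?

p -> (p -> ~q), 1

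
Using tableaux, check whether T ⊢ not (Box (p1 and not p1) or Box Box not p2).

Invalid (countermodel exists)

Tableau for the negation Box (p1 and not p1) or Box Box not p2:
1. Box (p1 and not p1) or Box Box not p2, u
2. Box Box not p2, u
3. Box not p2, u
4. not p2, u
Accessibility: uRu
The negation has an open branch (countermodel exists).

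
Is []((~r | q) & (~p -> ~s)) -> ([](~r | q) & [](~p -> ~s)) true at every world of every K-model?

Tableau for the negation ~([]((~r | q) & (~p -> ~s)) -> ([](~r | q) & [](~p -> ~s))):
1. ~([]((~r | q) & (~p -> ~s)) -> ([](~r | q) & [](~p -> ~s))), 0
2. []((~r | q) & (~p -> ~s)), 0
3. ~([](~r | q) & [](~p -> ~s)), 0
4. ~[](~p -> ~s), 0
5. ~(~p -> ~s), 1
6. ~p, 1
7. s, 1
8. (~r | q) & (~p -> ~s), 1
9. ~r | q, 1
10. ~p -> ~s, 1
11. q, 1
12. ~s, 1
Accessibility: 0R1
Branch closes: s and ~s both at 1.
All branches of the negation close; one closing branch shown above.

Yes, valid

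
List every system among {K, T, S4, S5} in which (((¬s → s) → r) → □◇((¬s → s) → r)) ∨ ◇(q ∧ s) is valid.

S5

S5-tableau for the negation ¬((((¬s → s) → r) → □◇((¬s → s) → r)) ∨ ◇(q ∧ s)):
1. ¬((((¬s → s) → r) → □◇((¬s → s) → r)) ∨ ◇(q ∧ s)), u
2. ¬(((¬s → s) → r) → □◇((¬s → s) → r)), u
3. ¬◇(q ∧ s), u
4. (¬s → s) → r, u
5. ¬□◇((¬s → s) → r), u
6. ¬(q ∧ s), u
7. ¬(¬s → s), u
8. ¬s, u
9. ¬◇((¬s → s) → r), v
10. ¬(q ∧ s), v
11. ¬((¬s → s) → r), u
12. ¬s → s, u
13. ¬r, u
14. ¬((¬s → s) → r), v
15. ¬s → s, v
16. ¬r, v
17. ¬s, v
18. s, u
Accessibility: uRu, uRv, vRu, vRv
Branch closes: s and ¬s both at u.
Every branch closes (one shown): valid in S5.
S4-tableau for the negation ¬((((¬s → s) → r) → □◇((¬s → s) → r)) ∨ ◇(q ∧ s)):
1. ¬((((¬s → s) → r) → □◇((¬s → s) → r)) ∨ ◇(q ∧ s)), u
2. ¬(((¬s → s) → r) → □◇((¬s → s) → r)), u
3. ¬◇(q ∧ s), u
4. (¬s → s) → r, u
5. ¬□◇((¬s → s) → r), u
6. ¬(q ∧ s), u
7. r, u
8. ¬s, u
9. ¬◇((¬s → s) → r), v
10. ¬(q ∧ s), v
11. ¬((¬s → s) → r), v
12. ¬s → s, v
13. ¬r, v
14. ¬q, v
15. s, v
Accessibility: uRu, uRv, vRv
Complete open branch: countermodel on an S4-frame, so not valid in S4, nor in K, T (the same frame is also a K-frame and a T-frame).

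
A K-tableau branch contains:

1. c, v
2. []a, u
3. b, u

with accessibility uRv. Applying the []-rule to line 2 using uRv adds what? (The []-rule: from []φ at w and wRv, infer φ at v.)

a, v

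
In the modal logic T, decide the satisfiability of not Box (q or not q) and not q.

Unsatisfiable (every branch closes)

1. not Box (q or not q) and not q, 0
2. not Box (q or not q), 0
3. not q, 0
4. not (q or not q), 1
5. not q, 1
6. q, 1
Accessibility: 0R0, 0R1, 1R1
Branch closes: q and not q both at 1.
(One branch shown.) All branches close.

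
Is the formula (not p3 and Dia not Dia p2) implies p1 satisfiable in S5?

1. (not p3 and Dia not Dia p2) implies p1, 0
2. p1, 0
Accessibility: 0R0

Satisfiable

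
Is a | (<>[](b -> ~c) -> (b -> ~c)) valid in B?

Yes, valid

Tableau for the negation ~(a | (<>[](b -> ~c) -> (b -> ~c))):
1. ~(a | (<>[](b -> ~c) -> (b -> ~c))), 0
2. ~a, 0   [~|-rule on 1]
3. ~(<>[](b -> ~c) -> (b -> ~c)), 0   [~|-rule on 1]
4. <>[](b -> ~c), 0   [~->-rule on 3]
5. ~(b -> ~c), 0   [~->-rule on 3]
6. b, 0   [~->-rule on 5]
7. c, 0   [~->-rule on 5]
8. [](b -> ~c), 1   [<>-rule on 4: fresh world 1, 0R1]
9. b -> ~c, 0   [[]-rule on 8 via 1R0]
10. b -> ~c, 1   [[]-rule on 8 via 1R1]
11. ~c, 0   [->-rule on 9 (branches; this branch)]
Accessibility: 0R0, 0R1, 1R0, 1R1
Branch closes: c and ~c both at 0.
Every branch of the negation's tableau closes; the branch above is one of them.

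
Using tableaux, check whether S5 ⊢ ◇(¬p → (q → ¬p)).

Yes, valid

Tableau for the negation ¬◇(¬p → (q → ¬p)):
1. ¬◇(¬p → (q → ¬p)), u
2. ¬(¬p → (q → ¬p)), u
3. ¬p, u
4. ¬(q → ¬p), u
5. q, u
6. p, u
Accessibility: uRu
Branch closes: p and ¬p both at u.
All branches of the negation close; one closing branch shown above.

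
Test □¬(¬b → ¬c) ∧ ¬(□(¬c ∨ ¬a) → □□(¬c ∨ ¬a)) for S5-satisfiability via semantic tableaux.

1. □¬(¬b → ¬c) ∧ ¬(□(¬c ∨ ¬a) → □□(¬c ∨ ¬a)), u
2. □¬(¬b → ¬c), u   [∧-rule on 1]
3. ¬(□(¬c ∨ ¬a) → □□(¬c ∨ ¬a)), u   [∧-rule on 1]
4. □(¬c ∨ ¬a), u   [¬→-rule on 3]
5. ¬□□(¬c ∨ ¬a), u   [¬→-rule on 3]
6. ¬(¬b → ¬c), u   [□-rule on 2 via uRu]
7. ¬b, u   [¬→-rule on 6]
8. c, u   [¬→-rule on 6]
9. ¬c ∨ ¬a, u   [□-rule on 4 via uRu]
10. ¬a, u   [∨-rule on 9 (branches; this branch)]
11. ¬□(¬c ∨ ¬a), v   [¬□-rule on 5: fresh world v, uRv]
12. ¬(¬b → ¬c), v   [□-rule on 2 via uRv]
13. ¬b, v   [¬→-rule on 12]
14. c, v   [¬→-rule on 12]
15. ¬c ∨ ¬a, v   [□-rule on 4 via uRv]
16. ¬a, v   [∨-rule on 15 (branches; this branch)]
17. ¬(¬c ∨ ¬a), w   [¬□-rule on 11: fresh world w, vRw]
18. c, w   [¬∨-rule on 17]
19. a, w   [¬∨-rule on 17]
20. ¬(¬b → ¬c), w   [□-rule on 2 via uRw]
21. ¬b, w   [¬→-rule on 20]
22. ¬c ∨ ¬a, w   [□-rule on 4 via uRw]
23. ¬a, w   [∨-rule on 22 (branches; this branch)]
Accessibility: uRu, uRv, uRw, vRu, vRv, vRw, wRu, wRv, wRw
Branch closes: a and ¬a both at w.
Every branch closes; the branch above is one of them.

Unsatisfiable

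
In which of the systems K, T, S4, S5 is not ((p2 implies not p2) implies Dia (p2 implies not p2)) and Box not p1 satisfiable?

K

T-tableau for the formula:
1. not ((p2 implies not p2) implies Dia (p2 implies not p2)) and Box not p1, u
2. not ((p2 implies not p2) implies Dia (p2 implies not p2)), u
3. Box not p1, u
4. p2 implies not p2, u
5. not Dia (p2 implies not p2), u
6. not p1, u
7. not (p2 implies not p2), u
8. p2, u
9. not p2, u
Accessibility: uRu
Branch closes: p2 and not p2 both at u.
Every branch closes (one shown): unsatisfiable in T, hence also in S4, S5 (every S4/S5-frame is a T-frame).
K-tableau for the formula:
1. not ((p2 implies not p2) implies Dia (p2 implies not p2)) and Box not p1, u
2. not ((p2 implies not p2) implies Dia (p2 implies not p2)), u
3. Box not p1, u
4. p2 implies not p2, u
5. not Dia (p2 implies not p2), u
6. not p2, u
Complete open branch: satisfiable in K.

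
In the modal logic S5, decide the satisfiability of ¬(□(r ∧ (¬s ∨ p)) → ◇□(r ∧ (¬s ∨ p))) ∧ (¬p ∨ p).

1. ¬(□(r ∧ (¬s ∨ p)) → ◇□(r ∧ (¬s ∨ p))) ∧ (¬p ∨ p), w0
2. ¬(□(r ∧ (¬s ∨ p)) → ◇□(r ∧ (¬s ∨ p))), w0
3. ¬p ∨ p, w0
4. □(r ∧ (¬s ∨ p)), w0
5. ¬◇□(r ∧ (¬s ∨ p)), w0
6. r ∧ (¬s ∨ p), w0
7. r, w0
8. ¬s ∨ p, w0
9. ¬□(r ∧ (¬s ∨ p)), w0
10. p, w0
11. ¬(r ∧ (¬s ∨ p)), w1
12. r ∧ (¬s ∨ p), w1
13. r, w1
14. ¬s ∨ p, w1
15. ¬□(r ∧ (¬s ∨ p)), w1
16. ¬(¬s ∨ p), w1
17. s, w1
18. ¬p, w1
19. p, w1
Accessibility: w0Rw0, w0Rw1, w1Rw0, w1Rw1
Branch closes: p and ¬p both at w1.
Every branch closes; the branch above is one of them.

No, unsatisfiable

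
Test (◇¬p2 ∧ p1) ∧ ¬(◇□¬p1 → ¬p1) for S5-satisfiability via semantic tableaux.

1. (◇¬p2 ∧ p1) ∧ ¬(◇□¬p1 → ¬p1), u
2. ◇¬p2 ∧ p1, u
3. ¬(◇□¬p1 → ¬p1), u
4. ◇¬p2, u
5. p1, u
6. ◇□¬p1, u
7. ¬p2, v
8. □¬p1, w
9. ¬p1, u
Accessibility: uRu, uRv, uRw, vRu, vRv, vRw, wRu, wRv, wRw
Branch closes: p1 and ¬p1 both at u.
(One branch shown.) All branches close.

No, unsatisfiable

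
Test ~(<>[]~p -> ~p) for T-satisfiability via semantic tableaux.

1. ~(<>[]~p -> ~p), 0
2. <>[]~p, 0
3. p, 0
4. []~p, 1
5. ~p, 1
Accessibility: 0R0, 0R1, 1R1

Yes, satisfiable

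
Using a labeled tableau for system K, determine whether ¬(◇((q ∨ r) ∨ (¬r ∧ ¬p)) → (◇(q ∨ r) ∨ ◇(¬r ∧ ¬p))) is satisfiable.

1. ¬(◇((q ∨ r) ∨ (¬r ∧ ¬p)) → (◇(q ∨ r) ∨ ◇(¬r ∧ ¬p))), w0
2. ◇((q ∨ r) ∨ (¬r ∧ ¬p)), w0
3. ¬(◇(q ∨ r) ∨ ◇(¬r ∧ ¬p)), w0
4. ¬◇(q ∨ r), w0
5. ¬◇(¬r ∧ ¬p), w0
6. (q ∨ r) ∨ (¬r ∧ ¬p), w1
7. ¬(q ∨ r), w1
8. ¬q, w1
9. ¬r, w1
10. ¬(¬r ∧ ¬p), w1
11. ¬r ∧ ¬p, w1
12. ¬p, w1
13. p, w1
Accessibility: w0Rw1
Branch closes: p and ¬p both at w1.
Every branch closes; the branch above is one of them.

No, unsatisfiable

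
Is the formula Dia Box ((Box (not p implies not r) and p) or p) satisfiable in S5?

1. Dia Box ((Box (not p implies not r) and p) or p), 0
2. Box ((Box (not p implies not r) and p) or p), 1   [Dia-rule on 1: fresh world 1, 0R1]
3. (Box (not p implies not r) and p) or p, 0   [Box-rule on 2 via 1R0]
4. (Box (not p implies not r) and p) or p, 1   [Box-rule on 2 via 1R1]
5. p, 0   [or-rule on 3 (branches; this branch)]
6. p, 1   [or-rule on 4 (branches; this branch)]
Accessibility: 0R0, 0R1, 1R0, 1R1

Satisfiable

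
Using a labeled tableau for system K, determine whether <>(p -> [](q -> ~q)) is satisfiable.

Satisfiable

1. <>(p -> [](q -> ~q)), 0
2. p -> [](q -> ~q), 1
3. [](q -> ~q), 1
Accessibility: 0R1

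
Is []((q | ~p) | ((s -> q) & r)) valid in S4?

Tableau for the negation ~[]((q | ~p) | ((s -> q) & r)):
1. ~[]((q | ~p) | ((s -> q) & r)), u
2. ~((q | ~p) | ((s -> q) & r)), v   [~[]-rule on 1: fresh world v, uRv]
3. ~(q | ~p), v   [~|-rule on 2]
4. ~((s -> q) & r), v   [~|-rule on 2]
5. ~q, v   [~|-rule on 3]
6. p, v   [~|-rule on 3]
7. ~r, v   [~&-rule on 4 (branches; this branch)]
Accessibility: uRu, uRv, vRv
The negation has an open branch (countermodel exists).

Invalid (countermodel exists)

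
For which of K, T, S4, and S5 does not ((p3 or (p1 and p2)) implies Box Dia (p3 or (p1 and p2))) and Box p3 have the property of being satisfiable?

K

T-tableau for the formula:
1. not ((p3 or (p1 and p2)) implies Box Dia (p3 or (p1 and p2))) and Box p3, u
2. not ((p3 or (p1 and p2)) implies Box Dia (p3 or (p1 and p2))), u
3. Box p3, u
4. p3 or (p1 and p2), u
5. not Box Dia (p3 or (p1 and p2)), u
6. p3, u
7. p1 and p2, u
8. p1, u
9. p2, u
10. not Dia (p3 or (p1 and p2)), v
11. p3, v
12. not (p3 or (p1 and p2)), v
13. not p3, v
14. not (p1 and p2), v
Accessibility: uRu, uRv, vRv
Branch closes: p3 and not p3 both at v.
Every branch closes (one shown): unsatisfiable in T, hence also in S4, S5 (every S4/S5-frame is a T-frame).
K-tableau for the formula:
1. not ((p3 or (p1 and p2)) implies Box Dia (p3 or (p1 and p2))) and Box p3, u
2. not ((p3 or (p1 and p2)) implies Box Dia (p3 or (p1 and p2))), u
3. Box p3, u
4. p3 or (p1 and p2), u
5. not Box Dia (p3 or (p1 and p2)), u
6. p1 and p2, u
7. p1, u
8. p2, u
9. not Dia (p3 or (p1 and p2)), v
10. p3, v
Accessibility: uRv
Complete open branch: satisfiable in K.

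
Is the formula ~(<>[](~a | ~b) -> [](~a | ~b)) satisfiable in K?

1. ~(<>[](~a | ~b) -> [](~a | ~b)), 0
2. <>[](~a | ~b), 0
3. ~[](~a | ~b), 0
4. [](~a | ~b), 1
5. ~(~a | ~b), 2
6. a, 2
7. b, 2
Accessibility: 0R1, 0R2

Satisfiable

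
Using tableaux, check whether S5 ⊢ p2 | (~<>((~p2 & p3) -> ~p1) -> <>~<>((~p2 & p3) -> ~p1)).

Valid

Tableau for the negation ~(p2 | (~<>((~p2 & p3) -> ~p1) -> <>~<>((~p2 & p3) -> ~p1))):
1. ~(p2 | (~<>((~p2 & p3) -> ~p1) -> <>~<>((~p2 & p3) -> ~p1))), u
2. ~p2, u
3. ~(~<>((~p2 & p3) -> ~p1) -> <>~<>((~p2 & p3) -> ~p1)), u
4. ~<>((~p2 & p3) -> ~p1), u
5. ~<>~<>((~p2 & p3) -> ~p1), u
6. ~((~p2 & p3) -> ~p1), u
7. ~p2 & p3, u
8. p1, u
9. p3, u
10. <>((~p2 & p3) -> ~p1), u
11. (~p2 & p3) -> ~p1, v
12. ~((~p2 & p3) -> ~p1), v
13. ~p2 & p3, v
14. p1, v
15. ~p2, v
16. p3, v
17. <>((~p2 & p3) -> ~p1), v
18. ~(~p2 & p3), v
19. ~p3, v
Accessibility: uRu, uRv, vRu, vRv
Branch closes: p3 and ~p3 both at v.
All branches of the negation close; one closing branch shown above.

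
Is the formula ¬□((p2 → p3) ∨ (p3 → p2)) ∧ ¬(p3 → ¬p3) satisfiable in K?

1. ¬□((p2 → p3) ∨ (p3 → p2)) ∧ ¬(p3 → ¬p3), w0
2. ¬□((p2 → p3) ∨ (p3 → p2)), w0
3. ¬(p3 → ¬p3), w0
4. p3, w0
5. ¬((p2 → p3) ∨ (p3 → p2)), w1
6. ¬(p2 → p3), w1
7. ¬(p3 → p2), w1
8. p2, w1
9. ¬p3, w1
10. p3, w1
11. ¬p2, w1
Accessibility: w0Rw1
Branch closes: p3 and ¬p3 both at w1.
All branches of the tableau close; one closing branch shown above.

Unsatisfiable (every branch closes)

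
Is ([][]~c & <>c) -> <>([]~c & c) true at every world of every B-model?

Yes, valid

Tableau for the negation ~(([][]~c & <>c) -> <>([]~c & c)):
1. ~(([][]~c & <>c) -> <>([]~c & c)), w0
2. [][]~c & <>c, w0
3. ~<>([]~c & c), w0
4. [][]~c, w0
5. <>c, w0
6. ~([]~c & c), w0
7. []~c, w0
8. ~c, w0
9. c, w1
10. ~([]~c & c), w1
11. []~c, w1
12. ~c, w1
Accessibility: w0Rw0, w0Rw1, w1Rw0, w1Rw1
Branch closes: c and ~c both at w1.
Every branch of the negation's tableau closes; the branch above is one of them.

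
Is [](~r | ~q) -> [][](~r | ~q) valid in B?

Tableau for the negation ~([](~r | ~q) -> [][](~r | ~q)):
1. ~([](~r | ~q) -> [][](~r | ~q)), u
2. [](~r | ~q), u   [~->-rule on 1]
3. ~[][](~r | ~q), u   [~->-rule on 1]
4. ~r | ~q, u   [[]-rule on 2 via uRu]
5. ~q, u   [|-rule on 4 (branches; this branch)]
6. ~[](~r | ~q), v   [~[]-rule on 3: fresh world v, uRv]
7. ~r | ~q, v   [[]-rule on 2 via uRv]
8. ~q, v   [|-rule on 7 (branches; this branch)]
9. ~(~r | ~q), w   [~[]-rule on 6: fresh world w, vRw]
10. r, w   [~|-rule on 9]
11. q, w   [~|-rule on 9]
Accessibility: uRu, uRv, vRu, vRv, vRw, wRv, wRw
The negation has an open branch (countermodel exists).

Not valid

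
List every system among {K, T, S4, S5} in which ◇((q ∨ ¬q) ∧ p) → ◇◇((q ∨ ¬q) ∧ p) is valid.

T-tableau for the negation ¬(◇((q ∨ ¬q) ∧ p) → ◇◇((q ∨ ¬q) ∧ p)):
1. ¬(◇((q ∨ ¬q) ∧ p) → ◇◇((q ∨ ¬q) ∧ p)), 0
2. ◇((q ∨ ¬q) ∧ p), 0
3. ¬◇◇((q ∨ ¬q) ∧ p), 0
4. ¬◇((q ∨ ¬q) ∧ p), 0
5. ¬((q ∨ ¬q) ∧ p), 0
6. ¬p, 0
7. (q ∨ ¬q) ∧ p, 1
8. q ∨ ¬q, 1
9. p, 1
10. ¬◇((q ∨ ¬q) ∧ p), 1
11. ¬((q ∨ ¬q) ∧ p), 1
12. ¬q, 1
13. ¬(q ∨ ¬q), 1
14. q, 1
Accessibility: 0R0, 0R1, 1R1
Branch closes: q and ¬q both at 1.
Every branch closes (one shown): valid in T, hence also in S4, S5 (every theorem of T is a theorem of S4 and S5).
K-tableau for the negation ¬(◇((q ∨ ¬q) ∧ p) → ◇◇((q ∨ ¬q) ∧ p)):
1. ¬(◇((q ∨ ¬q) ∧ p) → ◇◇((q ∨ ¬q) ∧ p)), 0
2. ◇((q ∨ ¬q) ∧ p), 0
3. ¬◇◇((q ∨ ¬q) ∧ p), 0
4. (q ∨ ¬q) ∧ p, 1
5. q ∨ ¬q, 1
6. p, 1
7. ¬◇((q ∨ ¬q) ∧ p), 1
8. ¬q, 1
Accessibility: 0R1
Complete open branch: countermodel on a K-frame, so not valid in K.

T, S4, S5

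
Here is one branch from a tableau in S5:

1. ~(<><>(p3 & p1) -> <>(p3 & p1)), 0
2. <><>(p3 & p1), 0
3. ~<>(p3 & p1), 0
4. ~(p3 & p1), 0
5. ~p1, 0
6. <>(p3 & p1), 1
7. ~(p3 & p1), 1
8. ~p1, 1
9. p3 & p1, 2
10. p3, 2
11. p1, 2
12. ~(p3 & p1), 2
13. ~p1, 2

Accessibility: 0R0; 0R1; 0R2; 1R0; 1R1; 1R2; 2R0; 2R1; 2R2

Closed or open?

Closed

Both p1 and ~p1 appear at 2.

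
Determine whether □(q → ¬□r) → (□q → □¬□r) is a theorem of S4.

Valid

Tableau for the negation ¬(□(q → ¬□r) → (□q → □¬□r)):
1. ¬(□(q → ¬□r) → (□q → □¬□r)), 0
2. □(q → ¬□r), 0
3. ¬(□q → □¬□r), 0
4. □q, 0
5. ¬□¬□r, 0
6. q → ¬□r, 0
7. q, 0
8. ¬□r, 0
9. □r, 1
10. q → ¬□r, 1
11. q, 1
12. r, 1
13. ¬□r, 1
14. ¬r, 2
15. q → ¬□r, 2
16. q, 2
17. ¬□r, 2
18. ¬r, 3
19. q → ¬□r, 3
20. q, 3
21. r, 3
Accessibility: 0R0, 0R1, 0R2, 0R3, 1R1, 1R3, 2R2, 3R3
Branch closes: r and ¬r both at 3.
Every branch of the negation's tableau closes; the branch above is one of them.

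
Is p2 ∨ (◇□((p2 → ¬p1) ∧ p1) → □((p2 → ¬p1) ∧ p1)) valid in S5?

Tableau for the negation ¬(p2 ∨ (◇□((p2 → ¬p1) ∧ p1) → □((p2 → ¬p1) ∧ p1))):
1. ¬(p2 ∨ (◇□((p2 → ¬p1) ∧ p1) → □((p2 → ¬p1) ∧ p1))), 0
2. ¬p2, 0   [¬∨-rule on 1]
3. ¬(◇□((p2 → ¬p1) ∧ p1) → □((p2 → ¬p1) ∧ p1)), 0   [¬∨-rule on 1]
4. ◇□((p2 → ¬p1) ∧ p1), 0   [¬→-rule on 3]
5. ¬□((p2 → ¬p1) ∧ p1), 0   [¬→-rule on 3]
6. □((p2 → ¬p1) ∧ p1), 1   [◇-rule on 4: fresh world 1, 0R1]
7. (p2 → ¬p1) ∧ p1, 0   [□-rule on 6 via 1R0]
8. p2 → ¬p1, 0   [∧-rule on 7]
9. p1, 0   [∧-rule on 7]
10. (p2 → ¬p1) ∧ p1, 1   [□-rule on 6 via 1R1]
11. p2 → ¬p1, 1   [∧-rule on 10]
12. p1, 1   [∧-rule on 10]
13. ¬p2, 1   [→-rule on 11 (branches; this branch)]
14. ¬((p2 → ¬p1) ∧ p1), 2   [¬□-rule on 5: fresh world 2, 0R2]
15. (p2 → ¬p1) ∧ p1, 2   [□-rule on 6 via 1R2]
16. p2 → ¬p1, 2   [∧-rule on 15]
17. p1, 2   [∧-rule on 15]
18. ¬(p2 → ¬p1), 2   [¬∧-rule on 14 (branches; this branch)]
19. p2, 2   [¬→-rule on 18]
20. ¬p1, 2   [→-rule on 16 (branches; this branch)]
Accessibility: 0R0, 0R1, 0R2, 1R0, 1R1, 1R2, 2R0, 2R1, 2R2
Branch closes: p1 and ¬p1 both at 2.
Every branch of the negation's tableau closes; the branch above is one of them.

Valid in S5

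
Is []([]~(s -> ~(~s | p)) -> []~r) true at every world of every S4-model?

Tableau for the negation ~[]([]~(s -> ~(~s | p)) -> []~r):
1. ~[]([]~(s -> ~(~s | p)) -> []~r), 0
2. ~([]~(s -> ~(~s | p)) -> []~r), 1
3. []~(s -> ~(~s | p)), 1
4. ~[]~r, 1
5. ~(s -> ~(~s | p)), 1
6. s, 1
7. ~s | p, 1
8. p, 1
9. r, 2
10. ~(s -> ~(~s | p)), 2
11. s, 2
12. ~s | p, 2
13. p, 2
Accessibility: 0R0, 0R1, 0R2, 1R1, 1R2, 2R2
The negation has an open branch (countermodel exists).

Invalid (countermodel exists)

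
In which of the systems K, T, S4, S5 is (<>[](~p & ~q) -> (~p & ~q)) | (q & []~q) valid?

S5-tableau for the negation ~((<>[](~p & ~q) -> (~p & ~q)) | (q & []~q)):
1. ~((<>[](~p & ~q) -> (~p & ~q)) | (q & []~q)), 0
2. ~(<>[](~p & ~q) -> (~p & ~q)), 0   [~|-rule on 1]
3. ~(q & []~q), 0   [~|-rule on 1]
4. <>[](~p & ~q), 0   [~->-rule on 2]
5. ~(~p & ~q), 0   [~->-rule on 2]
6. ~[]~q, 0   [~&-rule on 3 (branches; this branch)]
7. q, 0   [~&-rule on 5 (branches; this branch)]
8. [](~p & ~q), 1   [<>-rule on 4: fresh world 1, 0R1]
9. ~p & ~q, 0   [[]-rule on 8 via 1R0]
10. ~p, 0   [&-rule on 9]
11. ~q, 0   [&-rule on 9]
Accessibility: 0R0, 0R1, 1R0, 1R1
Branch closes: q and ~q both at 0.
Every branch closes (one shown): valid in S5.
S4-tableau for the negation ~((<>[](~p & ~q) -> (~p & ~q)) | (q & []~q)):
1. ~((<>[](~p & ~q) -> (~p & ~q)) | (q & []~q)), 0
2. ~(<>[](~p & ~q) -> (~p & ~q)), 0   [~|-rule on 1]
3. ~(q & []~q), 0   [~|-rule on 1]
4. <>[](~p & ~q), 0   [~->-rule on 2]
5. ~(~p & ~q), 0   [~->-rule on 2]
6. ~[]~q, 0   [~&-rule on 3 (branches; this branch)]
7. q, 0   [~&-rule on 5 (branches; this branch)]
8. [](~p & ~q), 1   [<>-rule on 4: fresh world 1, 0R1]
9. ~p & ~q, 1   [[]-rule on 8 via 1R1]
10. ~p, 1   [&-rule on 9]
11. ~q, 1   [&-rule on 9]
12. q, 2   [~[]-rule on 6: fresh world 2, 0R2]
Accessibility: 0R0, 0R1, 0R2, 1R1, 2R2
Complete open branch: countermodel on an S4-frame, so not valid in S4, nor in K, T (the same frame is also a K-frame and a T-frame).

S5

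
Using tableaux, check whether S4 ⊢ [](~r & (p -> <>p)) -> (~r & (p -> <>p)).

Tableau for the negation ~([](~r & (p -> <>p)) -> (~r & (p -> <>p))):
1. ~([](~r & (p -> <>p)) -> (~r & (p -> <>p))), 0
2. [](~r & (p -> <>p)), 0
3. ~(~r & (p -> <>p)), 0
4. ~r & (p -> <>p), 0
5. ~r, 0
6. p -> <>p, 0
7. ~(p -> <>p), 0
8. p, 0
9. ~<>p, 0
10. ~p, 0
Accessibility: 0R0
Branch closes: p and ~p both at 0.
Every branch of the negation's tableau closes; the branch above is one of them.

Yes, valid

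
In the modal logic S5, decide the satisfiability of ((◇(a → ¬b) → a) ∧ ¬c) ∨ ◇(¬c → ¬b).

Satisfiable

1. ((◇(a → ¬b) → a) ∧ ¬c) ∨ ◇(¬c → ¬b), 0
2. ◇(¬c → ¬b), 0   [∨-rule on 1 (branches; this branch)]
3. ¬c → ¬b, 1   [◇-rule on 2: fresh world 1, 0R1]
4. ¬b, 1   [→-rule on 3 (branches; this branch)]
Accessibility: 0R0, 0R1, 1R0, 1R1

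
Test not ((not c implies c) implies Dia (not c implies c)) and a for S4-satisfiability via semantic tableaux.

1. not ((not c implies c) implies Dia (not c implies c)) and a, w0
2. not ((not c implies c) implies Dia (not c implies c)), w0
3. a, w0
4. not c implies c, w0
5. not Dia (not c implies c), w0
6. not (not c implies c), w0
7. not c, w0
8. c, w0
Accessibility: w0Rw0
Branch closes: c and not c both at w0.
All branches of the tableau close; one closing branch shown above.

Unsatisfiable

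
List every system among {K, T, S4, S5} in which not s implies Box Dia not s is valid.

S5-tableau for the negation not (not s implies Box Dia not s):
1. not (not s implies Box Dia not s), w0
2. not s, w0   [neg-implies-rule on 1]
3. not Box Dia not s, w0   [neg-implies-rule on 1]
4. not Dia not s, w1   [neg-Box-rule on 3: fresh world w1, w0Rw1]
5. s, w0   [neg-Dia-rule on 4 via w1Rw0]
Accessibility: w0Rw0, w0Rw1, w1Rw0, w1Rw1
Branch closes: s and not s both at w0.
Every branch closes (one shown): valid in S5.
S4-tableau for the negation not (not s implies Box Dia not s):
1. not (not s implies Box Dia not s), w0
2. not s, w0   [neg-implies-rule on 1]
3. not Box Dia not s, w0   [neg-implies-rule on 1]
4. not Dia not s, w1   [neg-Box-rule on 3: fresh world w1, w0Rw1]
5. s, w1   [neg-Dia-rule on 4 via w1Rw1]
Accessibility: w0Rw0, w0Rw1, w1Rw1
Complete open branch: countermodel on an S4-frame, so not valid in S4, nor in K, T (the same frame is also a K-frame and a T-frame).

S5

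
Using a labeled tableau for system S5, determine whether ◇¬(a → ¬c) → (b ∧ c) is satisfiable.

1. ◇¬(a → ¬c) → (b ∧ c), w0
2. b ∧ c, w0
3. b, w0
4. c, w0
Accessibility: w0Rw0

Yes, satisfiable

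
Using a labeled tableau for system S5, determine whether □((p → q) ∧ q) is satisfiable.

1. □((p → q) ∧ q), w0
2. (p → q) ∧ q, w0   [□-rule on 1 via w0Rw0]
3. p → q, w0   [∧-rule on 2]
4. q, w0   [∧-rule on 2]
Accessibility: w0Rw0

Satisfiable (open branch found)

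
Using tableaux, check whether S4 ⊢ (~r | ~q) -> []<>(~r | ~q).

Invalid (countermodel exists)

Tableau for the negation ~((~r | ~q) -> []<>(~r | ~q)):
1. ~((~r | ~q) -> []<>(~r | ~q)), u
2. ~r | ~q, u   [~->-rule on 1]
3. ~[]<>(~r | ~q), u   [~->-rule on 1]
4. ~q, u   [|-rule on 2 (branches; this branch)]
5. ~<>(~r | ~q), v   [~[]-rule on 3: fresh world v, uRv]
6. ~(~r | ~q), v   [~<>-rule on 5 via vRv]
7. r, v   [~|-rule on 6]
8. q, v   [~|-rule on 6]
Accessibility: uRu, uRv, vRv
The negation has an open branch (countermodel exists).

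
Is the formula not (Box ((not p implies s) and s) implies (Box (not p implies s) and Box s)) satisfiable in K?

1. not (Box ((not p implies s) and s) implies (Box (not p implies s) and Box s)), w0
2. Box ((not p implies s) and s), w0
3. not (Box (not p implies s) and Box s), w0
4. not Box (not p implies s), w0
5. not (not p implies s), w1
6. not p, w1
7. not s, w1
8. (not p implies s) and s, w1
9. not p implies s, w1
10. s, w1
Accessibility: w0Rw1
Branch closes: s and not s both at w1.
(One branch shown.) All branches close.

No, unsatisfiable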